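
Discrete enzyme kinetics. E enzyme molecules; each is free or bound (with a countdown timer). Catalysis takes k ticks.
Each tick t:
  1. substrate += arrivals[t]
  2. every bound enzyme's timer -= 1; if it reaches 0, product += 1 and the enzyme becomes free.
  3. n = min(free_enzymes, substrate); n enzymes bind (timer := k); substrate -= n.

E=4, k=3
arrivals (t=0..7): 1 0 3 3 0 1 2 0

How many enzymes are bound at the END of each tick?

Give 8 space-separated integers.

Answer: 1 1 4 4 4 4 4 4

Derivation:
t=0: arr=1 -> substrate=0 bound=1 product=0
t=1: arr=0 -> substrate=0 bound=1 product=0
t=2: arr=3 -> substrate=0 bound=4 product=0
t=3: arr=3 -> substrate=2 bound=4 product=1
t=4: arr=0 -> substrate=2 bound=4 product=1
t=5: arr=1 -> substrate=0 bound=4 product=4
t=6: arr=2 -> substrate=1 bound=4 product=5
t=7: arr=0 -> substrate=1 bound=4 product=5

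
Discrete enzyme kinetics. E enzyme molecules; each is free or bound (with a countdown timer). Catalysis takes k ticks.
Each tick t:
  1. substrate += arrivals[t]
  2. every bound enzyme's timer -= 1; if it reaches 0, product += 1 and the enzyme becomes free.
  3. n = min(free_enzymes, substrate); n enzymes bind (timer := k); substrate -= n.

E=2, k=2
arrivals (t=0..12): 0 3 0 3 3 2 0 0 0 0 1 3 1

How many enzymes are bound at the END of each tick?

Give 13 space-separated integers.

Answer: 0 2 2 2 2 2 2 2 2 2 2 2 2

Derivation:
t=0: arr=0 -> substrate=0 bound=0 product=0
t=1: arr=3 -> substrate=1 bound=2 product=0
t=2: arr=0 -> substrate=1 bound=2 product=0
t=3: arr=3 -> substrate=2 bound=2 product=2
t=4: arr=3 -> substrate=5 bound=2 product=2
t=5: arr=2 -> substrate=5 bound=2 product=4
t=6: arr=0 -> substrate=5 bound=2 product=4
t=7: arr=0 -> substrate=3 bound=2 product=6
t=8: arr=0 -> substrate=3 bound=2 product=6
t=9: arr=0 -> substrate=1 bound=2 product=8
t=10: arr=1 -> substrate=2 bound=2 product=8
t=11: arr=3 -> substrate=3 bound=2 product=10
t=12: arr=1 -> substrate=4 bound=2 product=10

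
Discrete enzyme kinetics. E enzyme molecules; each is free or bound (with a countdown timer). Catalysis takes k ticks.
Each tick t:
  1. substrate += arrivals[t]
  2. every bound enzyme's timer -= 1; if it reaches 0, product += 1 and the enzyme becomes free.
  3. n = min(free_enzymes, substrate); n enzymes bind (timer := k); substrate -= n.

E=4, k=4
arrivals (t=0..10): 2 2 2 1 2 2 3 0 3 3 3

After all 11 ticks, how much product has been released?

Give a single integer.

Answer: 8

Derivation:
t=0: arr=2 -> substrate=0 bound=2 product=0
t=1: arr=2 -> substrate=0 bound=4 product=0
t=2: arr=2 -> substrate=2 bound=4 product=0
t=3: arr=1 -> substrate=3 bound=4 product=0
t=4: arr=2 -> substrate=3 bound=4 product=2
t=5: arr=2 -> substrate=3 bound=4 product=4
t=6: arr=3 -> substrate=6 bound=4 product=4
t=7: arr=0 -> substrate=6 bound=4 product=4
t=8: arr=3 -> substrate=7 bound=4 product=6
t=9: arr=3 -> substrate=8 bound=4 product=8
t=10: arr=3 -> substrate=11 bound=4 product=8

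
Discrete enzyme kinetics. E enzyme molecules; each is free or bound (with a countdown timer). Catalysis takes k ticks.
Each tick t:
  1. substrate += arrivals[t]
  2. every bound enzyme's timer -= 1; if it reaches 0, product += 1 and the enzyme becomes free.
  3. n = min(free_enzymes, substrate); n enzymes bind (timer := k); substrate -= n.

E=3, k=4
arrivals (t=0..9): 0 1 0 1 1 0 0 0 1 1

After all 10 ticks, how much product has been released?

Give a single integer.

Answer: 3

Derivation:
t=0: arr=0 -> substrate=0 bound=0 product=0
t=1: arr=1 -> substrate=0 bound=1 product=0
t=2: arr=0 -> substrate=0 bound=1 product=0
t=3: arr=1 -> substrate=0 bound=2 product=0
t=4: arr=1 -> substrate=0 bound=3 product=0
t=5: arr=0 -> substrate=0 bound=2 product=1
t=6: arr=0 -> substrate=0 bound=2 product=1
t=7: arr=0 -> substrate=0 bound=1 product=2
t=8: arr=1 -> substrate=0 bound=1 product=3
t=9: arr=1 -> substrate=0 bound=2 product=3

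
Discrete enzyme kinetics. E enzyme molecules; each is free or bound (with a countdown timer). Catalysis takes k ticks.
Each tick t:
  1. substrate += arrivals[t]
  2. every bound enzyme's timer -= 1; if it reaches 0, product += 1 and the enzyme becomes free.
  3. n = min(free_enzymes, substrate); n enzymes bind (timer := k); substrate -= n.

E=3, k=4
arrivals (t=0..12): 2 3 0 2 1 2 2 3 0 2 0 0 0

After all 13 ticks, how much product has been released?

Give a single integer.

Answer: 8

Derivation:
t=0: arr=2 -> substrate=0 bound=2 product=0
t=1: arr=3 -> substrate=2 bound=3 product=0
t=2: arr=0 -> substrate=2 bound=3 product=0
t=3: arr=2 -> substrate=4 bound=3 product=0
t=4: arr=1 -> substrate=3 bound=3 product=2
t=5: arr=2 -> substrate=4 bound=3 product=3
t=6: arr=2 -> substrate=6 bound=3 product=3
t=7: arr=3 -> substrate=9 bound=3 product=3
t=8: arr=0 -> substrate=7 bound=3 product=5
t=9: arr=2 -> substrate=8 bound=3 product=6
t=10: arr=0 -> substrate=8 bound=3 product=6
t=11: arr=0 -> substrate=8 bound=3 product=6
t=12: arr=0 -> substrate=6 bound=3 product=8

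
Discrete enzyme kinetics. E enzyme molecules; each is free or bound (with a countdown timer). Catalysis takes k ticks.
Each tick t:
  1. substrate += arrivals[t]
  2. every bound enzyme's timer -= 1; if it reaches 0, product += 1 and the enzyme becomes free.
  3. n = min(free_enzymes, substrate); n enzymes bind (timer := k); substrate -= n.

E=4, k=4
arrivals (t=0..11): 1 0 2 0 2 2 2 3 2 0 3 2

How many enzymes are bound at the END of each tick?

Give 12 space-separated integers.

t=0: arr=1 -> substrate=0 bound=1 product=0
t=1: arr=0 -> substrate=0 bound=1 product=0
t=2: arr=2 -> substrate=0 bound=3 product=0
t=3: arr=0 -> substrate=0 bound=3 product=0
t=4: arr=2 -> substrate=0 bound=4 product=1
t=5: arr=2 -> substrate=2 bound=4 product=1
t=6: arr=2 -> substrate=2 bound=4 product=3
t=7: arr=3 -> substrate=5 bound=4 product=3
t=8: arr=2 -> substrate=5 bound=4 product=5
t=9: arr=0 -> substrate=5 bound=4 product=5
t=10: arr=3 -> substrate=6 bound=4 product=7
t=11: arr=2 -> substrate=8 bound=4 product=7

Answer: 1 1 3 3 4 4 4 4 4 4 4 4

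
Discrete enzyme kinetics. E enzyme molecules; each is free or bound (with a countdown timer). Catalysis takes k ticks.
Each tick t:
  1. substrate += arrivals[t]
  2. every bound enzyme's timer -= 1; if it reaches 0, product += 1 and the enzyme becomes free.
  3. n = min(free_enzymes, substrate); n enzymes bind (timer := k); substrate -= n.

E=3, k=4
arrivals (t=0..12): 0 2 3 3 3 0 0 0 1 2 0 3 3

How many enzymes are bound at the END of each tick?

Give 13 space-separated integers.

Answer: 0 2 3 3 3 3 3 3 3 3 3 3 3

Derivation:
t=0: arr=0 -> substrate=0 bound=0 product=0
t=1: arr=2 -> substrate=0 bound=2 product=0
t=2: arr=3 -> substrate=2 bound=3 product=0
t=3: arr=3 -> substrate=5 bound=3 product=0
t=4: arr=3 -> substrate=8 bound=3 product=0
t=5: arr=0 -> substrate=6 bound=3 product=2
t=6: arr=0 -> substrate=5 bound=3 product=3
t=7: arr=0 -> substrate=5 bound=3 product=3
t=8: arr=1 -> substrate=6 bound=3 product=3
t=9: arr=2 -> substrate=6 bound=3 product=5
t=10: arr=0 -> substrate=5 bound=3 product=6
t=11: arr=3 -> substrate=8 bound=3 product=6
t=12: arr=3 -> substrate=11 bound=3 product=6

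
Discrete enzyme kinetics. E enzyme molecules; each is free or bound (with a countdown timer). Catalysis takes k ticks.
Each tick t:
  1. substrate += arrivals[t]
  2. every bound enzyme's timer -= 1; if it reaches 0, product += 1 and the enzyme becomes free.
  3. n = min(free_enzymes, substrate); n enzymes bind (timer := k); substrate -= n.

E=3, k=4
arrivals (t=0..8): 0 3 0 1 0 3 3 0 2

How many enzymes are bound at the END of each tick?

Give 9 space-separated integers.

t=0: arr=0 -> substrate=0 bound=0 product=0
t=1: arr=3 -> substrate=0 bound=3 product=0
t=2: arr=0 -> substrate=0 bound=3 product=0
t=3: arr=1 -> substrate=1 bound=3 product=0
t=4: arr=0 -> substrate=1 bound=3 product=0
t=5: arr=3 -> substrate=1 bound=3 product=3
t=6: arr=3 -> substrate=4 bound=3 product=3
t=7: arr=0 -> substrate=4 bound=3 product=3
t=8: arr=2 -> substrate=6 bound=3 product=3

Answer: 0 3 3 3 3 3 3 3 3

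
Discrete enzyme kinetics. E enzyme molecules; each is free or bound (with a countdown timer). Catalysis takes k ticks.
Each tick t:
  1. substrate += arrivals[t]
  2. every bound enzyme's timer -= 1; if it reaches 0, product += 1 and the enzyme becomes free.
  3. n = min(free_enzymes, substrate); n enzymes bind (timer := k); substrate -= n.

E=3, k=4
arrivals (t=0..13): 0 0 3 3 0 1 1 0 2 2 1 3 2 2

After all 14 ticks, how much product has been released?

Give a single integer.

Answer: 6

Derivation:
t=0: arr=0 -> substrate=0 bound=0 product=0
t=1: arr=0 -> substrate=0 bound=0 product=0
t=2: arr=3 -> substrate=0 bound=3 product=0
t=3: arr=3 -> substrate=3 bound=3 product=0
t=4: arr=0 -> substrate=3 bound=3 product=0
t=5: arr=1 -> substrate=4 bound=3 product=0
t=6: arr=1 -> substrate=2 bound=3 product=3
t=7: arr=0 -> substrate=2 bound=3 product=3
t=8: arr=2 -> substrate=4 bound=3 product=3
t=9: arr=2 -> substrate=6 bound=3 product=3
t=10: arr=1 -> substrate=4 bound=3 product=6
t=11: arr=3 -> substrate=7 bound=3 product=6
t=12: arr=2 -> substrate=9 bound=3 product=6
t=13: arr=2 -> substrate=11 bound=3 product=6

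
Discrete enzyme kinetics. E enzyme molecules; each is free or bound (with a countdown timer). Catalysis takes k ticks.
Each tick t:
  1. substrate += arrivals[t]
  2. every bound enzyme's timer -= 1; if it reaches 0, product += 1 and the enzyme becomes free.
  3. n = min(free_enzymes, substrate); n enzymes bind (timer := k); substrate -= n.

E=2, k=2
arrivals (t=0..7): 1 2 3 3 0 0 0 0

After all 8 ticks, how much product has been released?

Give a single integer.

Answer: 6

Derivation:
t=0: arr=1 -> substrate=0 bound=1 product=0
t=1: arr=2 -> substrate=1 bound=2 product=0
t=2: arr=3 -> substrate=3 bound=2 product=1
t=3: arr=3 -> substrate=5 bound=2 product=2
t=4: arr=0 -> substrate=4 bound=2 product=3
t=5: arr=0 -> substrate=3 bound=2 product=4
t=6: arr=0 -> substrate=2 bound=2 product=5
t=7: arr=0 -> substrate=1 bound=2 product=6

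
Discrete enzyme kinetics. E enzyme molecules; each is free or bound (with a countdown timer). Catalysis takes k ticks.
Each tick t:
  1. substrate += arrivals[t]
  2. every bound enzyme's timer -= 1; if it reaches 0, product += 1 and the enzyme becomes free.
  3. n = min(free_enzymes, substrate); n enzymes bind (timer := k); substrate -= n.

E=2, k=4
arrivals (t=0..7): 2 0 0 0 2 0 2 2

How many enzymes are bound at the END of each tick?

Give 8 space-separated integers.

t=0: arr=2 -> substrate=0 bound=2 product=0
t=1: arr=0 -> substrate=0 bound=2 product=0
t=2: arr=0 -> substrate=0 bound=2 product=0
t=3: arr=0 -> substrate=0 bound=2 product=0
t=4: arr=2 -> substrate=0 bound=2 product=2
t=5: arr=0 -> substrate=0 bound=2 product=2
t=6: arr=2 -> substrate=2 bound=2 product=2
t=7: arr=2 -> substrate=4 bound=2 product=2

Answer: 2 2 2 2 2 2 2 2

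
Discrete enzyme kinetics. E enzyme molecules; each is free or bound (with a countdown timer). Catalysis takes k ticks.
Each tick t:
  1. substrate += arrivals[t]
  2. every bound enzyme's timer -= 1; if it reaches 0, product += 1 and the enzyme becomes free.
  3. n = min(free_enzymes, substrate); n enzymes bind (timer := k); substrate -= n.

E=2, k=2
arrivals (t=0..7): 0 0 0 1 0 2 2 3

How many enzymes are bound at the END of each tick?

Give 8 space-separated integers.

t=0: arr=0 -> substrate=0 bound=0 product=0
t=1: arr=0 -> substrate=0 bound=0 product=0
t=2: arr=0 -> substrate=0 bound=0 product=0
t=3: arr=1 -> substrate=0 bound=1 product=0
t=4: arr=0 -> substrate=0 bound=1 product=0
t=5: arr=2 -> substrate=0 bound=2 product=1
t=6: arr=2 -> substrate=2 bound=2 product=1
t=7: arr=3 -> substrate=3 bound=2 product=3

Answer: 0 0 0 1 1 2 2 2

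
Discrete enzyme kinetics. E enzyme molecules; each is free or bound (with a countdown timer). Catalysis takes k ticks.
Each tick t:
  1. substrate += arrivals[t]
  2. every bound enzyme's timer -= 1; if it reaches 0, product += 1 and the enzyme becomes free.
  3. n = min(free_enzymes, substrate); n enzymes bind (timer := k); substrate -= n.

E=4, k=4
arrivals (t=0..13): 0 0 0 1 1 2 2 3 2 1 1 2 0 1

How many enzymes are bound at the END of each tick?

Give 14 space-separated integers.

Answer: 0 0 0 1 2 4 4 4 4 4 4 4 4 4

Derivation:
t=0: arr=0 -> substrate=0 bound=0 product=0
t=1: arr=0 -> substrate=0 bound=0 product=0
t=2: arr=0 -> substrate=0 bound=0 product=0
t=3: arr=1 -> substrate=0 bound=1 product=0
t=4: arr=1 -> substrate=0 bound=2 product=0
t=5: arr=2 -> substrate=0 bound=4 product=0
t=6: arr=2 -> substrate=2 bound=4 product=0
t=7: arr=3 -> substrate=4 bound=4 product=1
t=8: arr=2 -> substrate=5 bound=4 product=2
t=9: arr=1 -> substrate=4 bound=4 product=4
t=10: arr=1 -> substrate=5 bound=4 product=4
t=11: arr=2 -> substrate=6 bound=4 product=5
t=12: arr=0 -> substrate=5 bound=4 product=6
t=13: arr=1 -> substrate=4 bound=4 product=8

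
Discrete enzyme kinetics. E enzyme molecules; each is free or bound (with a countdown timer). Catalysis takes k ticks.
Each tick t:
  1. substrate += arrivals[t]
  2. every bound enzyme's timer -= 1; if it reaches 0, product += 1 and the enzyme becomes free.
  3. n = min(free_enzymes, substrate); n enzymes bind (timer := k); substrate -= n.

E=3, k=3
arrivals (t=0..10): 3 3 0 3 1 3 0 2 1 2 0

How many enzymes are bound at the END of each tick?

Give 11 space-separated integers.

t=0: arr=3 -> substrate=0 bound=3 product=0
t=1: arr=3 -> substrate=3 bound=3 product=0
t=2: arr=0 -> substrate=3 bound=3 product=0
t=3: arr=3 -> substrate=3 bound=3 product=3
t=4: arr=1 -> substrate=4 bound=3 product=3
t=5: arr=3 -> substrate=7 bound=3 product=3
t=6: arr=0 -> substrate=4 bound=3 product=6
t=7: arr=2 -> substrate=6 bound=3 product=6
t=8: arr=1 -> substrate=7 bound=3 product=6
t=9: arr=2 -> substrate=6 bound=3 product=9
t=10: arr=0 -> substrate=6 bound=3 product=9

Answer: 3 3 3 3 3 3 3 3 3 3 3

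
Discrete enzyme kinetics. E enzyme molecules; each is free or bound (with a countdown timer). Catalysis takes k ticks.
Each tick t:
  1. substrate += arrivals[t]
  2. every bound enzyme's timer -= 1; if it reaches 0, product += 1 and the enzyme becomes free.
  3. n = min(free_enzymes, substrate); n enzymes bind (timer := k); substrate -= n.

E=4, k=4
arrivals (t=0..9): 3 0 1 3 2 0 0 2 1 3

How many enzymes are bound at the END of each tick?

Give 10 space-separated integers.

t=0: arr=3 -> substrate=0 bound=3 product=0
t=1: arr=0 -> substrate=0 bound=3 product=0
t=2: arr=1 -> substrate=0 bound=4 product=0
t=3: arr=3 -> substrate=3 bound=4 product=0
t=4: arr=2 -> substrate=2 bound=4 product=3
t=5: arr=0 -> substrate=2 bound=4 product=3
t=6: arr=0 -> substrate=1 bound=4 product=4
t=7: arr=2 -> substrate=3 bound=4 product=4
t=8: arr=1 -> substrate=1 bound=4 product=7
t=9: arr=3 -> substrate=4 bound=4 product=7

Answer: 3 3 4 4 4 4 4 4 4 4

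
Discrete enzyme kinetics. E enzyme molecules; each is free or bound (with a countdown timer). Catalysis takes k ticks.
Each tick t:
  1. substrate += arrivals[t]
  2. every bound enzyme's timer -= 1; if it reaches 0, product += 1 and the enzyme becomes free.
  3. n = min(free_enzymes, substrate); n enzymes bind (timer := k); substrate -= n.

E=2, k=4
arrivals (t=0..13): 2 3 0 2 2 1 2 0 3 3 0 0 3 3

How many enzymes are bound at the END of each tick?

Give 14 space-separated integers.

Answer: 2 2 2 2 2 2 2 2 2 2 2 2 2 2

Derivation:
t=0: arr=2 -> substrate=0 bound=2 product=0
t=1: arr=3 -> substrate=3 bound=2 product=0
t=2: arr=0 -> substrate=3 bound=2 product=0
t=3: arr=2 -> substrate=5 bound=2 product=0
t=4: arr=2 -> substrate=5 bound=2 product=2
t=5: arr=1 -> substrate=6 bound=2 product=2
t=6: arr=2 -> substrate=8 bound=2 product=2
t=7: arr=0 -> substrate=8 bound=2 product=2
t=8: arr=3 -> substrate=9 bound=2 product=4
t=9: arr=3 -> substrate=12 bound=2 product=4
t=10: arr=0 -> substrate=12 bound=2 product=4
t=11: arr=0 -> substrate=12 bound=2 product=4
t=12: arr=3 -> substrate=13 bound=2 product=6
t=13: arr=3 -> substrate=16 bound=2 product=6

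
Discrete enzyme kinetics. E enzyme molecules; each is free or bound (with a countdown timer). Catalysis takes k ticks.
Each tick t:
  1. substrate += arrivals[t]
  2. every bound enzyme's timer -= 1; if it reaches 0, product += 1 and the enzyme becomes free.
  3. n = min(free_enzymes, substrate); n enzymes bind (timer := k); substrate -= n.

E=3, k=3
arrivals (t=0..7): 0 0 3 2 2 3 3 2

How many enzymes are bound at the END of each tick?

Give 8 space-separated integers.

Answer: 0 0 3 3 3 3 3 3

Derivation:
t=0: arr=0 -> substrate=0 bound=0 product=0
t=1: arr=0 -> substrate=0 bound=0 product=0
t=2: arr=3 -> substrate=0 bound=3 product=0
t=3: arr=2 -> substrate=2 bound=3 product=0
t=4: arr=2 -> substrate=4 bound=3 product=0
t=5: arr=3 -> substrate=4 bound=3 product=3
t=6: arr=3 -> substrate=7 bound=3 product=3
t=7: arr=2 -> substrate=9 bound=3 product=3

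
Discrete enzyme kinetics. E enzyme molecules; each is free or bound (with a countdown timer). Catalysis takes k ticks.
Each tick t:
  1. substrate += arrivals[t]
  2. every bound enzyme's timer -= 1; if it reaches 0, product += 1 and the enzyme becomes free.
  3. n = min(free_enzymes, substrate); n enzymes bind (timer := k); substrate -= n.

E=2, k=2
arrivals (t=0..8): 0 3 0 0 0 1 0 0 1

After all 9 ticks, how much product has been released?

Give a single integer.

Answer: 4

Derivation:
t=0: arr=0 -> substrate=0 bound=0 product=0
t=1: arr=3 -> substrate=1 bound=2 product=0
t=2: arr=0 -> substrate=1 bound=2 product=0
t=3: arr=0 -> substrate=0 bound=1 product=2
t=4: arr=0 -> substrate=0 bound=1 product=2
t=5: arr=1 -> substrate=0 bound=1 product=3
t=6: arr=0 -> substrate=0 bound=1 product=3
t=7: arr=0 -> substrate=0 bound=0 product=4
t=8: arr=1 -> substrate=0 bound=1 product=4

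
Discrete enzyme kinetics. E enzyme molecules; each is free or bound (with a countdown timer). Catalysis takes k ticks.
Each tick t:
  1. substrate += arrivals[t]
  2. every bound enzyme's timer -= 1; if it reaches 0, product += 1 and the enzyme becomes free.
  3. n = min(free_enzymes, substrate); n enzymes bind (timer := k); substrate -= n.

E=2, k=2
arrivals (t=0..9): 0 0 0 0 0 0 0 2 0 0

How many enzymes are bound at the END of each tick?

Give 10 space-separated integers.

Answer: 0 0 0 0 0 0 0 2 2 0

Derivation:
t=0: arr=0 -> substrate=0 bound=0 product=0
t=1: arr=0 -> substrate=0 bound=0 product=0
t=2: arr=0 -> substrate=0 bound=0 product=0
t=3: arr=0 -> substrate=0 bound=0 product=0
t=4: arr=0 -> substrate=0 bound=0 product=0
t=5: arr=0 -> substrate=0 bound=0 product=0
t=6: arr=0 -> substrate=0 bound=0 product=0
t=7: arr=2 -> substrate=0 bound=2 product=0
t=8: arr=0 -> substrate=0 bound=2 product=0
t=9: arr=0 -> substrate=0 bound=0 product=2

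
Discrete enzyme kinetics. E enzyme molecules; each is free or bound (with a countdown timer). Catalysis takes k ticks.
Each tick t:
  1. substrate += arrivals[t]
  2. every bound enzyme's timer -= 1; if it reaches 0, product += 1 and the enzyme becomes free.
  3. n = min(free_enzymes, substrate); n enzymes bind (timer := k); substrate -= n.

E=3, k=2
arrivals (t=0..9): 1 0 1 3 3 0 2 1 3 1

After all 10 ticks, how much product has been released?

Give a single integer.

t=0: arr=1 -> substrate=0 bound=1 product=0
t=1: arr=0 -> substrate=0 bound=1 product=0
t=2: arr=1 -> substrate=0 bound=1 product=1
t=3: arr=3 -> substrate=1 bound=3 product=1
t=4: arr=3 -> substrate=3 bound=3 product=2
t=5: arr=0 -> substrate=1 bound=3 product=4
t=6: arr=2 -> substrate=2 bound=3 product=5
t=7: arr=1 -> substrate=1 bound=3 product=7
t=8: arr=3 -> substrate=3 bound=3 product=8
t=9: arr=1 -> substrate=2 bound=3 product=10

Answer: 10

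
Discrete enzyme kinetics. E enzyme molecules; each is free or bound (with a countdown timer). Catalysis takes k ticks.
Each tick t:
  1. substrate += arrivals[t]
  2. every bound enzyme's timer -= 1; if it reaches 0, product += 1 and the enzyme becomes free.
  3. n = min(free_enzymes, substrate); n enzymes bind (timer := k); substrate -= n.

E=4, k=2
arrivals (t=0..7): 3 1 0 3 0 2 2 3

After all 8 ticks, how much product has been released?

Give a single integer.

Answer: 9

Derivation:
t=0: arr=3 -> substrate=0 bound=3 product=0
t=1: arr=1 -> substrate=0 bound=4 product=0
t=2: arr=0 -> substrate=0 bound=1 product=3
t=3: arr=3 -> substrate=0 bound=3 product=4
t=4: arr=0 -> substrate=0 bound=3 product=4
t=5: arr=2 -> substrate=0 bound=2 product=7
t=6: arr=2 -> substrate=0 bound=4 product=7
t=7: arr=3 -> substrate=1 bound=4 product=9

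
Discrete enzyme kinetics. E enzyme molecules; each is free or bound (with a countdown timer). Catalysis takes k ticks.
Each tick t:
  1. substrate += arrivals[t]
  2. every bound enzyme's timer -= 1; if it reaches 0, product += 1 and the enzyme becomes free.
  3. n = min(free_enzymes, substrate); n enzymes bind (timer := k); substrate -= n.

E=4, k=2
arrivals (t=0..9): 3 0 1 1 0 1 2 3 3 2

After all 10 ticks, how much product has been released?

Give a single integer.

t=0: arr=3 -> substrate=0 bound=3 product=0
t=1: arr=0 -> substrate=0 bound=3 product=0
t=2: arr=1 -> substrate=0 bound=1 product=3
t=3: arr=1 -> substrate=0 bound=2 product=3
t=4: arr=0 -> substrate=0 bound=1 product=4
t=5: arr=1 -> substrate=0 bound=1 product=5
t=6: arr=2 -> substrate=0 bound=3 product=5
t=7: arr=3 -> substrate=1 bound=4 product=6
t=8: arr=3 -> substrate=2 bound=4 product=8
t=9: arr=2 -> substrate=2 bound=4 product=10

Answer: 10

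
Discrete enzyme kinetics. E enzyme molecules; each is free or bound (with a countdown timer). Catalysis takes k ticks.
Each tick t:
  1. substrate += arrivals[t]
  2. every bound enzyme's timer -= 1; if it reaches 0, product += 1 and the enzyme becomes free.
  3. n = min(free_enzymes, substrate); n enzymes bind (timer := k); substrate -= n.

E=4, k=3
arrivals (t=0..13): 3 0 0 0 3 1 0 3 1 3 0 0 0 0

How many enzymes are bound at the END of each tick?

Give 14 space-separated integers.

t=0: arr=3 -> substrate=0 bound=3 product=0
t=1: arr=0 -> substrate=0 bound=3 product=0
t=2: arr=0 -> substrate=0 bound=3 product=0
t=3: arr=0 -> substrate=0 bound=0 product=3
t=4: arr=3 -> substrate=0 bound=3 product=3
t=5: arr=1 -> substrate=0 bound=4 product=3
t=6: arr=0 -> substrate=0 bound=4 product=3
t=7: arr=3 -> substrate=0 bound=4 product=6
t=8: arr=1 -> substrate=0 bound=4 product=7
t=9: arr=3 -> substrate=3 bound=4 product=7
t=10: arr=0 -> substrate=0 bound=4 product=10
t=11: arr=0 -> substrate=0 bound=3 product=11
t=12: arr=0 -> substrate=0 bound=3 product=11
t=13: arr=0 -> substrate=0 bound=0 product=14

Answer: 3 3 3 0 3 4 4 4 4 4 4 3 3 0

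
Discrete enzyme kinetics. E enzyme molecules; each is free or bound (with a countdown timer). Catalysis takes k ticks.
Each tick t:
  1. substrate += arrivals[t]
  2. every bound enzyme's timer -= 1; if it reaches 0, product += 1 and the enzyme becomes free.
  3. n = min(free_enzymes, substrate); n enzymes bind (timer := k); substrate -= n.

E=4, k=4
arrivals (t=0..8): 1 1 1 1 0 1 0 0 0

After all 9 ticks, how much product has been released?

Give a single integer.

Answer: 4

Derivation:
t=0: arr=1 -> substrate=0 bound=1 product=0
t=1: arr=1 -> substrate=0 bound=2 product=0
t=2: arr=1 -> substrate=0 bound=3 product=0
t=3: arr=1 -> substrate=0 bound=4 product=0
t=4: arr=0 -> substrate=0 bound=3 product=1
t=5: arr=1 -> substrate=0 bound=3 product=2
t=6: arr=0 -> substrate=0 bound=2 product=3
t=7: arr=0 -> substrate=0 bound=1 product=4
t=8: arr=0 -> substrate=0 bound=1 product=4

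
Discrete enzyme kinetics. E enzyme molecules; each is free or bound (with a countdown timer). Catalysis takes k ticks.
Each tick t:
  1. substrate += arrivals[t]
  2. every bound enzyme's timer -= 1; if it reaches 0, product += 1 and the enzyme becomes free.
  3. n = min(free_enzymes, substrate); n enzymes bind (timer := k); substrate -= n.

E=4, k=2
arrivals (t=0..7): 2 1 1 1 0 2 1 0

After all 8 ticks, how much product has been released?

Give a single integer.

t=0: arr=2 -> substrate=0 bound=2 product=0
t=1: arr=1 -> substrate=0 bound=3 product=0
t=2: arr=1 -> substrate=0 bound=2 product=2
t=3: arr=1 -> substrate=0 bound=2 product=3
t=4: arr=0 -> substrate=0 bound=1 product=4
t=5: arr=2 -> substrate=0 bound=2 product=5
t=6: arr=1 -> substrate=0 bound=3 product=5
t=7: arr=0 -> substrate=0 bound=1 product=7

Answer: 7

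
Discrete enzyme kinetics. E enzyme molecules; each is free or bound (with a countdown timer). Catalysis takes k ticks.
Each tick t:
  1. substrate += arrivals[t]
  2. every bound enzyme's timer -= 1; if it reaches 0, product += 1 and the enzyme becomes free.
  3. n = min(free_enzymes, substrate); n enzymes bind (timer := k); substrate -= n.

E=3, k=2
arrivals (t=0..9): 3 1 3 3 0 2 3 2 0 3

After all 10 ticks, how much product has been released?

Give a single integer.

t=0: arr=3 -> substrate=0 bound=3 product=0
t=1: arr=1 -> substrate=1 bound=3 product=0
t=2: arr=3 -> substrate=1 bound=3 product=3
t=3: arr=3 -> substrate=4 bound=3 product=3
t=4: arr=0 -> substrate=1 bound=3 product=6
t=5: arr=2 -> substrate=3 bound=3 product=6
t=6: arr=3 -> substrate=3 bound=3 product=9
t=7: arr=2 -> substrate=5 bound=3 product=9
t=8: arr=0 -> substrate=2 bound=3 product=12
t=9: arr=3 -> substrate=5 bound=3 product=12

Answer: 12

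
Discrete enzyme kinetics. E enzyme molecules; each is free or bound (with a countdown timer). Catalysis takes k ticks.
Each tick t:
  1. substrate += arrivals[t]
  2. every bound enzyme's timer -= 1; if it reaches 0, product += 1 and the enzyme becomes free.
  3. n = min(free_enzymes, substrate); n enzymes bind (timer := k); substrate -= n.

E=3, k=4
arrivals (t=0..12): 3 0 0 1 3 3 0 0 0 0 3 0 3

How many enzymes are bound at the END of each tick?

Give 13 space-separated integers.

t=0: arr=3 -> substrate=0 bound=3 product=0
t=1: arr=0 -> substrate=0 bound=3 product=0
t=2: arr=0 -> substrate=0 bound=3 product=0
t=3: arr=1 -> substrate=1 bound=3 product=0
t=4: arr=3 -> substrate=1 bound=3 product=3
t=5: arr=3 -> substrate=4 bound=3 product=3
t=6: arr=0 -> substrate=4 bound=3 product=3
t=7: arr=0 -> substrate=4 bound=3 product=3
t=8: arr=0 -> substrate=1 bound=3 product=6
t=9: arr=0 -> substrate=1 bound=3 product=6
t=10: arr=3 -> substrate=4 bound=3 product=6
t=11: arr=0 -> substrate=4 bound=3 product=6
t=12: arr=3 -> substrate=4 bound=3 product=9

Answer: 3 3 3 3 3 3 3 3 3 3 3 3 3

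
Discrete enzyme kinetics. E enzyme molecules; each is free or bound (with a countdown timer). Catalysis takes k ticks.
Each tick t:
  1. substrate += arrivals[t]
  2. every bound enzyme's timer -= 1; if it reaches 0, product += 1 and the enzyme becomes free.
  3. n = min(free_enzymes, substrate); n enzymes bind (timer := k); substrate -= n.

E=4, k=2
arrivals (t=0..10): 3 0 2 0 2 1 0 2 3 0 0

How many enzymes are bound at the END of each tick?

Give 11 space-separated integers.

Answer: 3 3 2 2 2 3 1 2 4 3 1

Derivation:
t=0: arr=3 -> substrate=0 bound=3 product=0
t=1: arr=0 -> substrate=0 bound=3 product=0
t=2: arr=2 -> substrate=0 bound=2 product=3
t=3: arr=0 -> substrate=0 bound=2 product=3
t=4: arr=2 -> substrate=0 bound=2 product=5
t=5: arr=1 -> substrate=0 bound=3 product=5
t=6: arr=0 -> substrate=0 bound=1 product=7
t=7: arr=2 -> substrate=0 bound=2 product=8
t=8: arr=3 -> substrate=1 bound=4 product=8
t=9: arr=0 -> substrate=0 bound=3 product=10
t=10: arr=0 -> substrate=0 bound=1 product=12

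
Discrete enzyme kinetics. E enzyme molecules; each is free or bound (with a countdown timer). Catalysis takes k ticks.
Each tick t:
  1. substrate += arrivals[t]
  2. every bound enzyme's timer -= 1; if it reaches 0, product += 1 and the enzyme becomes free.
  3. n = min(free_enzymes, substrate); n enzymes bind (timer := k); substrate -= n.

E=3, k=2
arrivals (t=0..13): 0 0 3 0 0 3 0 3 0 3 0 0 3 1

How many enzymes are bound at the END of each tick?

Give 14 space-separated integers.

Answer: 0 0 3 3 0 3 3 3 3 3 3 0 3 3

Derivation:
t=0: arr=0 -> substrate=0 bound=0 product=0
t=1: arr=0 -> substrate=0 bound=0 product=0
t=2: arr=3 -> substrate=0 bound=3 product=0
t=3: arr=0 -> substrate=0 bound=3 product=0
t=4: arr=0 -> substrate=0 bound=0 product=3
t=5: arr=3 -> substrate=0 bound=3 product=3
t=6: arr=0 -> substrate=0 bound=3 product=3
t=7: arr=3 -> substrate=0 bound=3 product=6
t=8: arr=0 -> substrate=0 bound=3 product=6
t=9: arr=3 -> substrate=0 bound=3 product=9
t=10: arr=0 -> substrate=0 bound=3 product=9
t=11: arr=0 -> substrate=0 bound=0 product=12
t=12: arr=3 -> substrate=0 bound=3 product=12
t=13: arr=1 -> substrate=1 bound=3 product=12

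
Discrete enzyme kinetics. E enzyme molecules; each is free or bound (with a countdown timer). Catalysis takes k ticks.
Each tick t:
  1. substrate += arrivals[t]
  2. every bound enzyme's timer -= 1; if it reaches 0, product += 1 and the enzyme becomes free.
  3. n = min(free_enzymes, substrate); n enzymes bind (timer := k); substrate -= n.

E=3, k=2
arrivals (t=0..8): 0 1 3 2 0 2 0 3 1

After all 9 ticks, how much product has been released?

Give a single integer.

Answer: 8

Derivation:
t=0: arr=0 -> substrate=0 bound=0 product=0
t=1: arr=1 -> substrate=0 bound=1 product=0
t=2: arr=3 -> substrate=1 bound=3 product=0
t=3: arr=2 -> substrate=2 bound=3 product=1
t=4: arr=0 -> substrate=0 bound=3 product=3
t=5: arr=2 -> substrate=1 bound=3 product=4
t=6: arr=0 -> substrate=0 bound=2 product=6
t=7: arr=3 -> substrate=1 bound=3 product=7
t=8: arr=1 -> substrate=1 bound=3 product=8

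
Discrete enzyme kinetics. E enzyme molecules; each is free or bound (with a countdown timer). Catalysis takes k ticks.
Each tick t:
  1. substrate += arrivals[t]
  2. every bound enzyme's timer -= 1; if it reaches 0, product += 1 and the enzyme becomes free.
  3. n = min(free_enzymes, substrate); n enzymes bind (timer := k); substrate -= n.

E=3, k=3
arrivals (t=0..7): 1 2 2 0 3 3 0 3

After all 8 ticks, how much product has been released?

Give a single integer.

Answer: 6

Derivation:
t=0: arr=1 -> substrate=0 bound=1 product=0
t=1: arr=2 -> substrate=0 bound=3 product=0
t=2: arr=2 -> substrate=2 bound=3 product=0
t=3: arr=0 -> substrate=1 bound=3 product=1
t=4: arr=3 -> substrate=2 bound=3 product=3
t=5: arr=3 -> substrate=5 bound=3 product=3
t=6: arr=0 -> substrate=4 bound=3 product=4
t=7: arr=3 -> substrate=5 bound=3 product=6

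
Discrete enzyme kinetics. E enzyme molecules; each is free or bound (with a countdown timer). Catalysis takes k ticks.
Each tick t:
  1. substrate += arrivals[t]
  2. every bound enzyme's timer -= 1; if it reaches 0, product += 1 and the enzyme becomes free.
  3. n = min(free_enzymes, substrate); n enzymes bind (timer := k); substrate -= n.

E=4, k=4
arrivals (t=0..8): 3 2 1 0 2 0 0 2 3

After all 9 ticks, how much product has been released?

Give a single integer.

t=0: arr=3 -> substrate=0 bound=3 product=0
t=1: arr=2 -> substrate=1 bound=4 product=0
t=2: arr=1 -> substrate=2 bound=4 product=0
t=3: arr=0 -> substrate=2 bound=4 product=0
t=4: arr=2 -> substrate=1 bound=4 product=3
t=5: arr=0 -> substrate=0 bound=4 product=4
t=6: arr=0 -> substrate=0 bound=4 product=4
t=7: arr=2 -> substrate=2 bound=4 product=4
t=8: arr=3 -> substrate=2 bound=4 product=7

Answer: 7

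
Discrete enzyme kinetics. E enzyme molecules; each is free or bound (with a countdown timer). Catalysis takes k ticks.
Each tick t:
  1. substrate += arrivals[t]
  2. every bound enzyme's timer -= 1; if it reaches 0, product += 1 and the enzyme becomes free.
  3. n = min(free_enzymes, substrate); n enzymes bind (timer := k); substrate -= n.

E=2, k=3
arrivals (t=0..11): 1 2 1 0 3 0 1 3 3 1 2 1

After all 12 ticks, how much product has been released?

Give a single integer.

t=0: arr=1 -> substrate=0 bound=1 product=0
t=1: arr=2 -> substrate=1 bound=2 product=0
t=2: arr=1 -> substrate=2 bound=2 product=0
t=3: arr=0 -> substrate=1 bound=2 product=1
t=4: arr=3 -> substrate=3 bound=2 product=2
t=5: arr=0 -> substrate=3 bound=2 product=2
t=6: arr=1 -> substrate=3 bound=2 product=3
t=7: arr=3 -> substrate=5 bound=2 product=4
t=8: arr=3 -> substrate=8 bound=2 product=4
t=9: arr=1 -> substrate=8 bound=2 product=5
t=10: arr=2 -> substrate=9 bound=2 product=6
t=11: arr=1 -> substrate=10 bound=2 product=6

Answer: 6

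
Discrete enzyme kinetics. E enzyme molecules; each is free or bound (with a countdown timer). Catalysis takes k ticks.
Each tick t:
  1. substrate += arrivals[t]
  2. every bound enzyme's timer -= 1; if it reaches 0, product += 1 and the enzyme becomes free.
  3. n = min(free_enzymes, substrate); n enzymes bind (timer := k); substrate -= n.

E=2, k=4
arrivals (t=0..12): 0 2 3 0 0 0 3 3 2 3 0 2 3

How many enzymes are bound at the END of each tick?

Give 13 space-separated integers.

t=0: arr=0 -> substrate=0 bound=0 product=0
t=1: arr=2 -> substrate=0 bound=2 product=0
t=2: arr=3 -> substrate=3 bound=2 product=0
t=3: arr=0 -> substrate=3 bound=2 product=0
t=4: arr=0 -> substrate=3 bound=2 product=0
t=5: arr=0 -> substrate=1 bound=2 product=2
t=6: arr=3 -> substrate=4 bound=2 product=2
t=7: arr=3 -> substrate=7 bound=2 product=2
t=8: arr=2 -> substrate=9 bound=2 product=2
t=9: arr=3 -> substrate=10 bound=2 product=4
t=10: arr=0 -> substrate=10 bound=2 product=4
t=11: arr=2 -> substrate=12 bound=2 product=4
t=12: arr=3 -> substrate=15 bound=2 product=4

Answer: 0 2 2 2 2 2 2 2 2 2 2 2 2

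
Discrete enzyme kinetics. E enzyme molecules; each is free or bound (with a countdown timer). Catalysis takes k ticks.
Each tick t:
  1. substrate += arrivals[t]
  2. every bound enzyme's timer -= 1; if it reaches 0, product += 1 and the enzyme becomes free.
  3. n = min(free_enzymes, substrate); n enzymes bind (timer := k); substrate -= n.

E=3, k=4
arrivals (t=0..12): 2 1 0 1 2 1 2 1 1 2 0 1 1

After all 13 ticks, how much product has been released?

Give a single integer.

Answer: 8

Derivation:
t=0: arr=2 -> substrate=0 bound=2 product=0
t=1: arr=1 -> substrate=0 bound=3 product=0
t=2: arr=0 -> substrate=0 bound=3 product=0
t=3: arr=1 -> substrate=1 bound=3 product=0
t=4: arr=2 -> substrate=1 bound=3 product=2
t=5: arr=1 -> substrate=1 bound=3 product=3
t=6: arr=2 -> substrate=3 bound=3 product=3
t=7: arr=1 -> substrate=4 bound=3 product=3
t=8: arr=1 -> substrate=3 bound=3 product=5
t=9: arr=2 -> substrate=4 bound=3 product=6
t=10: arr=0 -> substrate=4 bound=3 product=6
t=11: arr=1 -> substrate=5 bound=3 product=6
t=12: arr=1 -> substrate=4 bound=3 product=8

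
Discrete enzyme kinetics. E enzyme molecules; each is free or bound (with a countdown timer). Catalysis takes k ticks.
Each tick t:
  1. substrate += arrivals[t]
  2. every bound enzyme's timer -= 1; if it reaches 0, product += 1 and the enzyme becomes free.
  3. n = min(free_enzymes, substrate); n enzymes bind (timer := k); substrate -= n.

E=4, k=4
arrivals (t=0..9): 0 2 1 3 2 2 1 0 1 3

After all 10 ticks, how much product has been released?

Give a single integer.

t=0: arr=0 -> substrate=0 bound=0 product=0
t=1: arr=2 -> substrate=0 bound=2 product=0
t=2: arr=1 -> substrate=0 bound=3 product=0
t=3: arr=3 -> substrate=2 bound=4 product=0
t=4: arr=2 -> substrate=4 bound=4 product=0
t=5: arr=2 -> substrate=4 bound=4 product=2
t=6: arr=1 -> substrate=4 bound=4 product=3
t=7: arr=0 -> substrate=3 bound=4 product=4
t=8: arr=1 -> substrate=4 bound=4 product=4
t=9: arr=3 -> substrate=5 bound=4 product=6

Answer: 6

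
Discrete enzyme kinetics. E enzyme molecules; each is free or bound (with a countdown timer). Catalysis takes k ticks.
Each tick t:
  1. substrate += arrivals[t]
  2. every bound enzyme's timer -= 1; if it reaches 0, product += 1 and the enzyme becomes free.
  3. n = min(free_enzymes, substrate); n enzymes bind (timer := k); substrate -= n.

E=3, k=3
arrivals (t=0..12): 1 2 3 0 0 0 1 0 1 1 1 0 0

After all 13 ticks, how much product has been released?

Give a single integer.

Answer: 9

Derivation:
t=0: arr=1 -> substrate=0 bound=1 product=0
t=1: arr=2 -> substrate=0 bound=3 product=0
t=2: arr=3 -> substrate=3 bound=3 product=0
t=3: arr=0 -> substrate=2 bound=3 product=1
t=4: arr=0 -> substrate=0 bound=3 product=3
t=5: arr=0 -> substrate=0 bound=3 product=3
t=6: arr=1 -> substrate=0 bound=3 product=4
t=7: arr=0 -> substrate=0 bound=1 product=6
t=8: arr=1 -> substrate=0 bound=2 product=6
t=9: arr=1 -> substrate=0 bound=2 product=7
t=10: arr=1 -> substrate=0 bound=3 product=7
t=11: arr=0 -> substrate=0 bound=2 product=8
t=12: arr=0 -> substrate=0 bound=1 product=9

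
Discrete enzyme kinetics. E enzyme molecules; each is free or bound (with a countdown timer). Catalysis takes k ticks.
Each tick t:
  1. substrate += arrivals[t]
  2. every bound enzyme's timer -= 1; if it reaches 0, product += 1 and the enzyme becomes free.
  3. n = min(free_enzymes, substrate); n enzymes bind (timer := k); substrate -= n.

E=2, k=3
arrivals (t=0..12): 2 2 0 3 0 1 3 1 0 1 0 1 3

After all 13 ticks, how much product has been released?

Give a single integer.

t=0: arr=2 -> substrate=0 bound=2 product=0
t=1: arr=2 -> substrate=2 bound=2 product=0
t=2: arr=0 -> substrate=2 bound=2 product=0
t=3: arr=3 -> substrate=3 bound=2 product=2
t=4: arr=0 -> substrate=3 bound=2 product=2
t=5: arr=1 -> substrate=4 bound=2 product=2
t=6: arr=3 -> substrate=5 bound=2 product=4
t=7: arr=1 -> substrate=6 bound=2 product=4
t=8: arr=0 -> substrate=6 bound=2 product=4
t=9: arr=1 -> substrate=5 bound=2 product=6
t=10: arr=0 -> substrate=5 bound=2 product=6
t=11: arr=1 -> substrate=6 bound=2 product=6
t=12: arr=3 -> substrate=7 bound=2 product=8

Answer: 8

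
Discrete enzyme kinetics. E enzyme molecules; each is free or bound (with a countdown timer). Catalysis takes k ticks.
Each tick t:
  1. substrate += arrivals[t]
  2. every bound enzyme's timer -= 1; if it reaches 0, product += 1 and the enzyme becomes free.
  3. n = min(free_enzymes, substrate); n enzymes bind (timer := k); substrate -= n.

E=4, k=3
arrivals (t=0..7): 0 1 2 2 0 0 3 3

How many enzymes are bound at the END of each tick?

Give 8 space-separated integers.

t=0: arr=0 -> substrate=0 bound=0 product=0
t=1: arr=1 -> substrate=0 bound=1 product=0
t=2: arr=2 -> substrate=0 bound=3 product=0
t=3: arr=2 -> substrate=1 bound=4 product=0
t=4: arr=0 -> substrate=0 bound=4 product=1
t=5: arr=0 -> substrate=0 bound=2 product=3
t=6: arr=3 -> substrate=0 bound=4 product=4
t=7: arr=3 -> substrate=2 bound=4 product=5

Answer: 0 1 3 4 4 2 4 4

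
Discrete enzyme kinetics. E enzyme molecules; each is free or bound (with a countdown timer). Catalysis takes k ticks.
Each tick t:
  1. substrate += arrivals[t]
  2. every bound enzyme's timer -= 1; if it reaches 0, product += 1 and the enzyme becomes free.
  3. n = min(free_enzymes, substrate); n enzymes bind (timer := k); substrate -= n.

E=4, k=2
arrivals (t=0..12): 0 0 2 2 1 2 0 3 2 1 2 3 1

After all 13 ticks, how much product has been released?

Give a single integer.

t=0: arr=0 -> substrate=0 bound=0 product=0
t=1: arr=0 -> substrate=0 bound=0 product=0
t=2: arr=2 -> substrate=0 bound=2 product=0
t=3: arr=2 -> substrate=0 bound=4 product=0
t=4: arr=1 -> substrate=0 bound=3 product=2
t=5: arr=2 -> substrate=0 bound=3 product=4
t=6: arr=0 -> substrate=0 bound=2 product=5
t=7: arr=3 -> substrate=0 bound=3 product=7
t=8: arr=2 -> substrate=1 bound=4 product=7
t=9: arr=1 -> substrate=0 bound=3 product=10
t=10: arr=2 -> substrate=0 bound=4 product=11
t=11: arr=3 -> substrate=1 bound=4 product=13
t=12: arr=1 -> substrate=0 bound=4 product=15

Answer: 15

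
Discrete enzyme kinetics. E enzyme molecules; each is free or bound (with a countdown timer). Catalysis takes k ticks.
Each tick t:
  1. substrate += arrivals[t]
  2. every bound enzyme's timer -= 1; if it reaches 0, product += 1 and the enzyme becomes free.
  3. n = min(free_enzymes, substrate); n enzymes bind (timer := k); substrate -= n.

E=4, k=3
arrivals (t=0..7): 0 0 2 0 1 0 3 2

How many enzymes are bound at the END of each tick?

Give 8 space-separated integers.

t=0: arr=0 -> substrate=0 bound=0 product=0
t=1: arr=0 -> substrate=0 bound=0 product=0
t=2: arr=2 -> substrate=0 bound=2 product=0
t=3: arr=0 -> substrate=0 bound=2 product=0
t=4: arr=1 -> substrate=0 bound=3 product=0
t=5: arr=0 -> substrate=0 bound=1 product=2
t=6: arr=3 -> substrate=0 bound=4 product=2
t=7: arr=2 -> substrate=1 bound=4 product=3

Answer: 0 0 2 2 3 1 4 4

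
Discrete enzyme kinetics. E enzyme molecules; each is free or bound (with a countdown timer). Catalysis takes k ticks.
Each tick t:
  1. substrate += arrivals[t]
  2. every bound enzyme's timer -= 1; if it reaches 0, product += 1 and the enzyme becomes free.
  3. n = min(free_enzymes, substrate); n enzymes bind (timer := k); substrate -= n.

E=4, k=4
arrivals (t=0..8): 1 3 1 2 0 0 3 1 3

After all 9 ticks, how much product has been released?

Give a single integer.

Answer: 5

Derivation:
t=0: arr=1 -> substrate=0 bound=1 product=0
t=1: arr=3 -> substrate=0 bound=4 product=0
t=2: arr=1 -> substrate=1 bound=4 product=0
t=3: arr=2 -> substrate=3 bound=4 product=0
t=4: arr=0 -> substrate=2 bound=4 product=1
t=5: arr=0 -> substrate=0 bound=3 product=4
t=6: arr=3 -> substrate=2 bound=4 product=4
t=7: arr=1 -> substrate=3 bound=4 product=4
t=8: arr=3 -> substrate=5 bound=4 product=5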